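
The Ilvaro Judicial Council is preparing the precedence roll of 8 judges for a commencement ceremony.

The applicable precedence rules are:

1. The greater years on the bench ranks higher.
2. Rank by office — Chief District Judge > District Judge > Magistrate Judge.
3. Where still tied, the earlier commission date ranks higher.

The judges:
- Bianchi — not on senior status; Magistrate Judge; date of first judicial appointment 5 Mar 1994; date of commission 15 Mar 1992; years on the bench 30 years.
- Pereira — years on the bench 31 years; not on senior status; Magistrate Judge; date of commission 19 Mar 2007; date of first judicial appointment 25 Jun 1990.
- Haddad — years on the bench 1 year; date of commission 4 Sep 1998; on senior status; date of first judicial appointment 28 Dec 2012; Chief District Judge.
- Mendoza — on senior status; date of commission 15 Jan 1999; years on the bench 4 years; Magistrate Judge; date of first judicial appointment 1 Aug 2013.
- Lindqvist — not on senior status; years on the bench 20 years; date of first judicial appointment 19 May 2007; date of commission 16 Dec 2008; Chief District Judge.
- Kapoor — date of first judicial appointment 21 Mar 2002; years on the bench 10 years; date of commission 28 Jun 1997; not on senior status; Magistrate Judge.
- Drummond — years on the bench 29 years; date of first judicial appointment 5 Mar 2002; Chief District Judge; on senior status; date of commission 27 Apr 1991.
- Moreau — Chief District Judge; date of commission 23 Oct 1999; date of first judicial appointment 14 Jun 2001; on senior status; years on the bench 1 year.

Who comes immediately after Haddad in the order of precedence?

By years on the bench (higher first): Pereira (31 years); then Bianchi (30 years); then Drummond (29 years); then Lindqvist (20 years); then Kapoor (10 years); then Mendoza (4 years); then Haddad and Moreau (both 1 year).
Haddad and Moreau are each Chief District Judge, so the next rule applies.
Among Haddad and Moreau, by date of commission (earlier first): Haddad (4 Sep 1998) before Moreau (23 Oct 1999).
Order: Pereira, Bianchi, Drummond, Lindqvist, Kapoor, Mendoza, Haddad, Moreau.

Moreau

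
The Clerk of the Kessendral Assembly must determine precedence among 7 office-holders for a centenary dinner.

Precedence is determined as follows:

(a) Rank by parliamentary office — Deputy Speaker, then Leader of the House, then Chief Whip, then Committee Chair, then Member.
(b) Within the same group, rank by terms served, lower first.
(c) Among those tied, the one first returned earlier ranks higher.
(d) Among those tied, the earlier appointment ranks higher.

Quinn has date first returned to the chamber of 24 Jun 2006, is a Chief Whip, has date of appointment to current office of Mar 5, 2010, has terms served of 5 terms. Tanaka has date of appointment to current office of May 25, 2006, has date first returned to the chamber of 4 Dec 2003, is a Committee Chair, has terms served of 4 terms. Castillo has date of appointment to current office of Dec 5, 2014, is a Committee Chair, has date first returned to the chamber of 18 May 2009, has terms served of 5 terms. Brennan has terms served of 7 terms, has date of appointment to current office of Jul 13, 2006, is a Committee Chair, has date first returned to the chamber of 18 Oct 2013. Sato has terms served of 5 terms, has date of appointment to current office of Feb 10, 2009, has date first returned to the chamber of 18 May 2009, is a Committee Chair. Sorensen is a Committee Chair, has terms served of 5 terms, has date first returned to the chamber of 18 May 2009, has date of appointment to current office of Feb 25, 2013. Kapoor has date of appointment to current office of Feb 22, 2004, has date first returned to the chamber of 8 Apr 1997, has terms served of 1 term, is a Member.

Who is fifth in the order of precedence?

By parliamentary office: Quinn (Chief Whip); then Tanaka, Sato, Sorensen, Castillo and Brennan (Committee Chair); then Kapoor (Member).
Among Tanaka, Sato, Sorensen, Castillo and Brennan, by terms served (lower first): Tanaka (4 terms) before Sato, Sorensen and Castillo (5 terms) before Brennan (7 terms).
Sato, Sorensen and Castillo all have date first returned to the chamber 18 May 2009, so the next rule applies.
Among Sato, Sorensen and Castillo, by date of appointment to current office (earlier first): Sato (Feb 10, 2009) before Sorensen (Feb 25, 2013) before Castillo (Dec 5, 2014).
Order: Quinn, Tanaka, Sato, Sorensen, Castillo, Brennan, Kapoor.

Castillo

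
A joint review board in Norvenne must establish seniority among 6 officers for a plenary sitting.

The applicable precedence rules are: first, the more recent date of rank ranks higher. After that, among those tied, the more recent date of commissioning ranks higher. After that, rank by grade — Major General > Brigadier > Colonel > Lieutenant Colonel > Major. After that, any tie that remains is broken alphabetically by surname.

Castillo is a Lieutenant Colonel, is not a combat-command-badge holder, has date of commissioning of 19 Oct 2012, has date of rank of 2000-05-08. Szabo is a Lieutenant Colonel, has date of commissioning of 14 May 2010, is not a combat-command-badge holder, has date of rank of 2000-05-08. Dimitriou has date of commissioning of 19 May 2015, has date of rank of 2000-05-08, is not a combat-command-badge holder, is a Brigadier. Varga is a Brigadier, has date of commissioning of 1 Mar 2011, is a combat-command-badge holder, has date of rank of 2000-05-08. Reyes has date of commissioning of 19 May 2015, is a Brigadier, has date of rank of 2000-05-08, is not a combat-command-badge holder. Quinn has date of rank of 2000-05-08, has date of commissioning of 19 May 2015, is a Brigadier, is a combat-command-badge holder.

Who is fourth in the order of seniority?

Castillo

By date of rank (later first): Dimitriou, Quinn, Reyes, Castillo, Varga and Szabo (each 2000-05-08).
Among Dimitriou, Quinn, Reyes, Castillo, Varga and Szabo, by date of commissioning (later first): Dimitriou, Quinn and Reyes (19 May 2015) before Castillo (19 Oct 2012) before Varga (1 Mar 2011) before Szabo (14 May 2010).
Dimitriou, Quinn and Reyes are each Brigadier, so the next rule applies.
Among Dimitriou, Quinn and Reyes, alphabetically by surname: Dimitriou before Quinn before Reyes.
Order: Dimitriou, Quinn, Reyes, Castillo, Varga, Szabo.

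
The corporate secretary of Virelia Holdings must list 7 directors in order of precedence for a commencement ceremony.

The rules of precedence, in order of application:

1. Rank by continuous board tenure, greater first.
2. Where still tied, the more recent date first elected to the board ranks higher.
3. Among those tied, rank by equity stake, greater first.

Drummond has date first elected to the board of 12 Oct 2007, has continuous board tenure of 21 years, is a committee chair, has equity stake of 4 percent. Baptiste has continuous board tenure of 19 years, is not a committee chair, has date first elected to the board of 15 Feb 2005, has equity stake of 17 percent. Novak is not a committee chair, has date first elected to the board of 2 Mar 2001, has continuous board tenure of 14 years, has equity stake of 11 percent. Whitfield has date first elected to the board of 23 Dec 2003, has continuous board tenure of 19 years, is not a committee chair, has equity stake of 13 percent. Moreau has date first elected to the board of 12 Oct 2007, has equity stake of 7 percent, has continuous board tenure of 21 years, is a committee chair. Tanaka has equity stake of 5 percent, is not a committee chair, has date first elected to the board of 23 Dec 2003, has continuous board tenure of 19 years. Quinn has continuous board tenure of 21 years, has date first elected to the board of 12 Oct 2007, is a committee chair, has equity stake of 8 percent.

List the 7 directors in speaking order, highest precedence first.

By continuous board tenure (higher first): Quinn, Moreau and Drummond (each 21 years); then Baptiste, Whitfield and Tanaka (each 19 years); then Novak (14 years).
Quinn, Moreau and Drummond all have date first elected to the board 12 Oct 2007, so the next rule applies.
Among Quinn, Moreau and Drummond, by equity stake (higher first): Quinn (8 percent) before Moreau (7 percent) before Drummond (4 percent).
Among Baptiste, Whitfield and Tanaka, by date first elected to the board (later first): Baptiste (15 Feb 2005) before Whitfield and Tanaka (23 Dec 2003).
Among Whitfield and Tanaka, by equity stake (higher first): Whitfield (13 percent) before Tanaka (5 percent).
Full order: Quinn, Moreau, Drummond, Baptiste, Whitfield, Tanaka, Novak.

Quinn, Moreau, Drummond, Baptiste, Whitfield, Tanaka, Novak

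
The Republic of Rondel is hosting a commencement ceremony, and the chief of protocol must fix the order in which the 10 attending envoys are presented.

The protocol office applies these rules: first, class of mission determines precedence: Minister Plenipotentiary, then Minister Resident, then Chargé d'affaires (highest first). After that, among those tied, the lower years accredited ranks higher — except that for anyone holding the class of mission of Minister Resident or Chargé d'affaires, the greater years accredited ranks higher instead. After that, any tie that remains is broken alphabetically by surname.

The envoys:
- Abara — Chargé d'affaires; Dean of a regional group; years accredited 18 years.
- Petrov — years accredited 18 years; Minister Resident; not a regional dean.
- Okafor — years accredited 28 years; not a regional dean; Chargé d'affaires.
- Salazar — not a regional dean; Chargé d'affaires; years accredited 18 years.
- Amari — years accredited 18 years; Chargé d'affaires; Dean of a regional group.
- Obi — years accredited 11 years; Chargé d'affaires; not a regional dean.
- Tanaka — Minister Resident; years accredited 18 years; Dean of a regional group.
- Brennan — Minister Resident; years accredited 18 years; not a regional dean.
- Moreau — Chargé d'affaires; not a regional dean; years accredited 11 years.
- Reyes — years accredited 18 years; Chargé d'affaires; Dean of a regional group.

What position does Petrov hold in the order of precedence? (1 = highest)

By class of mission: Brennan, Petrov and Tanaka (Minister Resident); then Okafor, Abara, Amari, Reyes, Salazar, Moreau and Obi (Chargé d'affaires).
Brennan, Petrov and Tanaka all have years accredited 18 years, so the next rule applies.
Among Brennan, Petrov and Tanaka, alphabetically by surname: Brennan before Petrov before Tanaka.
Among Okafor, Abara, Amari, Reyes, Salazar, Moreau and Obi, by years accredited (higher first) (reversed rule for this group): Okafor (28 years) before Abara, Amari, Reyes and Salazar (18 years) before Moreau and Obi (11 years).
Among Abara, Amari, Reyes and Salazar, alphabetically by surname: Abara before Amari before Reyes before Salazar.
Among Moreau and Obi, alphabetically by surname: Moreau before Obi.
Order: Brennan, Petrov, Tanaka, Okafor, Abara, Amari, Reyes, Salazar, Moreau, Obi. So position 2.

2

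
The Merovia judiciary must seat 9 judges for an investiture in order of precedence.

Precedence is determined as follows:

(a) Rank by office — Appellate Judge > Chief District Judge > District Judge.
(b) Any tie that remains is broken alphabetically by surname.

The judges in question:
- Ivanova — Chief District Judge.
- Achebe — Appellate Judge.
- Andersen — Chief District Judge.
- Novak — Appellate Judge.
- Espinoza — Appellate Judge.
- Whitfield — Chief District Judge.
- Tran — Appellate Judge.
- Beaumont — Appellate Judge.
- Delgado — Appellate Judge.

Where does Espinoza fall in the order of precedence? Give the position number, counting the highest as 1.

By office: Achebe, Beaumont, Delgado, Espinoza, Novak and Tran (Appellate Judge); then Andersen, Ivanova and Whitfield (Chief District Judge).
Among Achebe, Beaumont, Delgado, Espinoza, Novak and Tran, alphabetically by surname: Achebe before Beaumont before Delgado before Espinoza before Novak before Tran.
Among Andersen, Ivanova and Whitfield, alphabetically by surname: Andersen before Ivanova before Whitfield.
Order: Achebe, Beaumont, Delgado, Espinoza, Novak, Tran, Andersen, Ivanova, Whitfield. So position 4.

4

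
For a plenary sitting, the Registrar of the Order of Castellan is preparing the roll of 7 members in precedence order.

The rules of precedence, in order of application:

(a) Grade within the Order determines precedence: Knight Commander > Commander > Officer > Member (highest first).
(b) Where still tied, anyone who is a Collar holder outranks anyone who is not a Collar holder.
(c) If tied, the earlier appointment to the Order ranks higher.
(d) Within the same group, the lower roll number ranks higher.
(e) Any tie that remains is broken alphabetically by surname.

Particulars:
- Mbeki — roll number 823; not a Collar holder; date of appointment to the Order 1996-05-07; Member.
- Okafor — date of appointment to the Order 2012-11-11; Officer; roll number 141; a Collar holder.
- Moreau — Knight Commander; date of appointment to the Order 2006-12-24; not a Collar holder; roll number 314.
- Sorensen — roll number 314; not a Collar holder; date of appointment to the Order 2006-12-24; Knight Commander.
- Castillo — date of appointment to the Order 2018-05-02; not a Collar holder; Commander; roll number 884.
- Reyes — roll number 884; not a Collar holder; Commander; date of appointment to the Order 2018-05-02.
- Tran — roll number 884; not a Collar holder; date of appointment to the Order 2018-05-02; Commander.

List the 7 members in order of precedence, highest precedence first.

By grade within the Order: Moreau and Sorensen (Knight Commander); then Castillo, Reyes and Tran (Commander); then Okafor (Officer); then Mbeki (Member).
Moreau and Sorensen are each not a Collar holder, so the next rule applies.
Moreau and Sorensen both have date of appointment to the Order 2006-12-24, so the next rule applies.
Moreau and Sorensen both have roll number 314, so the next rule applies.
Among Moreau and Sorensen, alphabetically by surname: Moreau before Sorensen.
Castillo, Reyes and Tran are each not a Collar holder, so the next rule applies.
Castillo, Reyes and Tran all have date of appointment to the Order 2018-05-02, so the next rule applies.
Castillo, Reyes and Tran all have roll number 884, so the next rule applies.
Among Castillo, Reyes and Tran, alphabetically by surname: Castillo before Reyes before Tran.
Full order: Moreau, Sorensen, Castillo, Reyes, Tran, Okafor, Mbeki.

Moreau, Sorensen, Castillo, Reyes, Tran, Okafor, Mbeki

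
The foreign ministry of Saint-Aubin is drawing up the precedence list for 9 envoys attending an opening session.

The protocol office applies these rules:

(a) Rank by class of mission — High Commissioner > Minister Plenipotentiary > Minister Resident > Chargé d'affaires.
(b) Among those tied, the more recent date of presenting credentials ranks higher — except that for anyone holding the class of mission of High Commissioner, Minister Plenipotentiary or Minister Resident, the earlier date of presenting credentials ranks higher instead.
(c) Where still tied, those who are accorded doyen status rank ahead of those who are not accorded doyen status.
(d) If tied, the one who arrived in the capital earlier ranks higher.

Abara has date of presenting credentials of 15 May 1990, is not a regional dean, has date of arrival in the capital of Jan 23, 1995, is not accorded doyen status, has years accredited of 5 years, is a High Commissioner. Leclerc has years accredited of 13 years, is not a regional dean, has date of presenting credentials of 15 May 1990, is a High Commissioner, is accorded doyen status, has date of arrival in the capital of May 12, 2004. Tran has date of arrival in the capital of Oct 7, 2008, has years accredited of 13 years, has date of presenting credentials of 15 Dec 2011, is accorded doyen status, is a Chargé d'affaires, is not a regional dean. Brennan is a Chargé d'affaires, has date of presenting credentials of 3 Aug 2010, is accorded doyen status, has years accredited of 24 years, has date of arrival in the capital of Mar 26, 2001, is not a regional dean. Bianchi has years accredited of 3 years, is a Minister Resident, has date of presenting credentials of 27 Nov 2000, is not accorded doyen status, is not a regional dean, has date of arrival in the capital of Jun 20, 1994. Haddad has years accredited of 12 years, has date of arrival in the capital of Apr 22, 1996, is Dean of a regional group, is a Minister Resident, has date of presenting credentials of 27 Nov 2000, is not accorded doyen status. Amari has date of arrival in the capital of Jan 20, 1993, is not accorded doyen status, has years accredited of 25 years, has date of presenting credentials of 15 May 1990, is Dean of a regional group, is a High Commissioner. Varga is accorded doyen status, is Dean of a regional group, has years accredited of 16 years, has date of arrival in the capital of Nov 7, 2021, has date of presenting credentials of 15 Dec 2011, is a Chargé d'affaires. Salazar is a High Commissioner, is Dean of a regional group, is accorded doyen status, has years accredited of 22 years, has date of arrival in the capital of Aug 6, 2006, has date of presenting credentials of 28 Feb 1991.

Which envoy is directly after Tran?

Varga

By class of mission: Leclerc, Amari, Abara and Salazar (High Commissioner); then Bianchi and Haddad (Minister Resident); then Tran, Varga and Brennan (Chargé d'affaires).
Among Leclerc, Amari, Abara and Salazar, by date of presenting credentials (earlier first) (reversed rule for this group): Leclerc, Amari and Abara (15 May 1990) before Salazar (28 Feb 1991).
Among Leclerc, Amari and Abara, accorded doyen status before not accorded doyen status: Leclerc (accorded doyen status) before Amari and Abara (not accorded doyen status).
Among Amari and Abara, by date of arrival in the capital (earlier first): Amari (Jan 20, 1993) before Abara (Jan 23, 1995).
Bianchi and Haddad both have date of presenting credentials 27 Nov 2000, so the next rule applies.
Bianchi and Haddad are each not accorded doyen status, so the next rule applies.
Among Bianchi and Haddad, by date of arrival in the capital (earlier first): Bianchi (Jun 20, 1994) before Haddad (Apr 22, 1996).
Among Tran, Varga and Brennan, by date of presenting credentials (later first): Tran and Varga (15 Dec 2011) before Brennan (3 Aug 2010).
Tran and Varga are each accorded doyen status, so the next rule applies.
Among Tran and Varga, by date of arrival in the capital (earlier first): Tran (Oct 7, 2008) before Varga (Nov 7, 2021).
Order: Leclerc, Amari, Abara, Salazar, Bianchi, Haddad, Tran, Varga, Brennan.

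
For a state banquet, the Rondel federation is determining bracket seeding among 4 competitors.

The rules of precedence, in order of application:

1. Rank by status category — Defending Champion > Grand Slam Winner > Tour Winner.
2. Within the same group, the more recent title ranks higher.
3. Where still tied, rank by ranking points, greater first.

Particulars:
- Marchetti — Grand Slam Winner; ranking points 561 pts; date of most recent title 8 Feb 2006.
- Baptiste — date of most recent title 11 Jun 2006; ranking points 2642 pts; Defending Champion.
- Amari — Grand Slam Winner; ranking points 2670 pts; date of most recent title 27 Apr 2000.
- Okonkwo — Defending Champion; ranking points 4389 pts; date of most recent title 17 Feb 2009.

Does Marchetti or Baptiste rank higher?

Baptiste

By status category: Okonkwo and Baptiste (Defending Champion); then Marchetti and Amari (Grand Slam Winner).
Among Okonkwo and Baptiste, by date of most recent title (later first): Okonkwo (17 Feb 2009) before Baptiste (11 Jun 2006).
Among Marchetti and Amari, by date of most recent title (later first): Marchetti (8 Feb 2006) before Amari (27 Apr 2000).
So Baptiste takes precedence.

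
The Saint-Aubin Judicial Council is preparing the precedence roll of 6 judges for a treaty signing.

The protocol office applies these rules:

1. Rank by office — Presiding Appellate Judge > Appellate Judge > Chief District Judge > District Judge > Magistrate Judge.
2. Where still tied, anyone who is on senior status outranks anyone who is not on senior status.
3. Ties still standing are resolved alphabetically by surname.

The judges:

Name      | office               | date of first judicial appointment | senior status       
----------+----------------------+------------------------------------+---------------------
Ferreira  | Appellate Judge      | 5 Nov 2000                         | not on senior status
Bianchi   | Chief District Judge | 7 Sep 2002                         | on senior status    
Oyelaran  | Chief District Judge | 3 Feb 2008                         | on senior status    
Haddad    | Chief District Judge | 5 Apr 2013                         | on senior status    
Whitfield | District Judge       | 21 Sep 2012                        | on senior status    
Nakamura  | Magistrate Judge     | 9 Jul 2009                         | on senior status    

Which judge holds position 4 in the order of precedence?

By office: Ferreira (Appellate Judge); then Bianchi, Haddad and Oyelaran (Chief District Judge); then Whitfield (District Judge); then Nakamura (Magistrate Judge).
Bianchi, Haddad and Oyelaran are each on senior status, so the next rule applies.
Among Bianchi, Haddad and Oyelaran, alphabetically by surname: Bianchi before Haddad before Oyelaran.
Order: Ferreira, Bianchi, Haddad, Oyelaran, Whitfield, Nakamura.

Oyelaran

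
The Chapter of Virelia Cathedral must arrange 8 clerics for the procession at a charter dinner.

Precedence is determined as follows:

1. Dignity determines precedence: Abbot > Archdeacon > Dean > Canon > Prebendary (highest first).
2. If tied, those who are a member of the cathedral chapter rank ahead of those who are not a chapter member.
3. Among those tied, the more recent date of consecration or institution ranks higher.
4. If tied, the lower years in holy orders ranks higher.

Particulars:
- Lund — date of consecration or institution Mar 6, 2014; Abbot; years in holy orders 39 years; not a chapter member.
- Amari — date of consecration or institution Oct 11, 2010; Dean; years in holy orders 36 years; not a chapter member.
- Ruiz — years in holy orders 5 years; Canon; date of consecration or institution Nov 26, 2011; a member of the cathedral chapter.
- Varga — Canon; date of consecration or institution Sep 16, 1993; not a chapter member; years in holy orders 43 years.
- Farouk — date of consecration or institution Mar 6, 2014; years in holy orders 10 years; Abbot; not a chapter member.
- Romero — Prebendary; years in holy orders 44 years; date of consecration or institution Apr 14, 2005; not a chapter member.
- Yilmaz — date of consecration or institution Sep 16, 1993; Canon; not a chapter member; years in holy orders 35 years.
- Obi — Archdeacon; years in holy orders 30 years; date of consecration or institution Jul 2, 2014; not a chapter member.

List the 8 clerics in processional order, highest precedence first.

By dignity: Farouk and Lund (Abbot); then Obi (Archdeacon); then Amari (Dean); then Ruiz, Yilmaz and Varga (Canon); then Romero (Prebendary).
Farouk and Lund are each not a chapter member, so the next rule applies.
Farouk and Lund both have date of consecration or institution Mar 6, 2014, so the next rule applies.
Among Farouk and Lund, by years in holy orders (lower first): Farouk (10 years) before Lund (39 years).
Among Ruiz, Yilmaz and Varga, a member of the cathedral chapter before not a chapter member: Ruiz (a member of the cathedral chapter) before Yilmaz and Varga (not a chapter member).
Yilmaz and Varga both have date of consecration or institution Sep 16, 1993, so the next rule applies.
Among Yilmaz and Varga, by years in holy orders (lower first): Yilmaz (35 years) before Varga (43 years).
Full order: Farouk, Lund, Obi, Amari, Ruiz, Yilmaz, Varga, Romero.

Farouk, Lund, Obi, Amari, Ruiz, Yilmaz, Varga, Romero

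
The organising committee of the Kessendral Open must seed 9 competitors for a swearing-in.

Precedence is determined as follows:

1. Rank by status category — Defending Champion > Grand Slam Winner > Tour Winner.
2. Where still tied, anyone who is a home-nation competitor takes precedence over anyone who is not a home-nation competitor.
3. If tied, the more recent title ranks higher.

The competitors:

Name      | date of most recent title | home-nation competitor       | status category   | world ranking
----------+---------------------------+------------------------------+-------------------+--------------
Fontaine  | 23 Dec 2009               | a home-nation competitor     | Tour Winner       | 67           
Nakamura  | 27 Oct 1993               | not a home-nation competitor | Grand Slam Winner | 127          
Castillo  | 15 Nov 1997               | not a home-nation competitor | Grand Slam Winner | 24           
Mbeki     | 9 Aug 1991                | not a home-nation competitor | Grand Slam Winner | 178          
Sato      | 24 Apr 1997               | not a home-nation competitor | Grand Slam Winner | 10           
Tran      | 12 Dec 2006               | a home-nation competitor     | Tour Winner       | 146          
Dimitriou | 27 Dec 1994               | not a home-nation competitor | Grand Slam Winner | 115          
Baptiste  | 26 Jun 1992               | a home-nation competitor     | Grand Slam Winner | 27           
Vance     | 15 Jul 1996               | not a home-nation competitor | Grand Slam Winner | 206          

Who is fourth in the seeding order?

By status category: Baptiste, Castillo, Sato, Vance, Dimitriou, Nakamura and Mbeki (Grand Slam Winner); then Fontaine and Tran (Tour Winner).
Among Baptiste, Castillo, Sato, Vance, Dimitriou, Nakamura and Mbeki, a home-nation competitor before not a home-nation competitor: Baptiste (a home-nation competitor) before Castillo, Sato, Vance, Dimitriou, Nakamura and Mbeki (not a home-nation competitor).
Among Castillo, Sato, Vance, Dimitriou, Nakamura and Mbeki, by date of most recent title (later first): Castillo (15 Nov 1997) before Sato (24 Apr 1997) before Vance (15 Jul 1996) before Dimitriou (27 Dec 1994) before Nakamura (27 Oct 1993) before Mbeki (9 Aug 1991).
Fontaine and Tran are each a home-nation competitor, so the next rule applies.
Among Fontaine and Tran, by date of most recent title (later first): Fontaine (23 Dec 2009) before Tran (12 Dec 2006).
Order: Baptiste, Castillo, Sato, Vance, Dimitriou, Nakamura, Mbeki, Fontaine, Tran.

Vance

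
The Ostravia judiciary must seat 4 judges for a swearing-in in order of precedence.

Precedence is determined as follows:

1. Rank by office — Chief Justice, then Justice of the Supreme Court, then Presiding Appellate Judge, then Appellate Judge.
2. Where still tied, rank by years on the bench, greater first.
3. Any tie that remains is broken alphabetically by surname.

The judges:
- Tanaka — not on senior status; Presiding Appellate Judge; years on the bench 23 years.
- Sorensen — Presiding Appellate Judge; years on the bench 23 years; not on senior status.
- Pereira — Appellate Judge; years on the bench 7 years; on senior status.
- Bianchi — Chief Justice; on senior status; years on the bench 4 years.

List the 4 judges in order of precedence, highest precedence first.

Bianchi, Sorensen, Tanaka, Pereira

By office: Bianchi (Chief Justice); then Sorensen and Tanaka (Presiding Appellate Judge); then Pereira (Appellate Judge).
Sorensen and Tanaka both have years on the bench 23 years, so the next rule applies.
Among Sorensen and Tanaka, alphabetically by surname: Sorensen before Tanaka.
Full order: Bianchi, Sorensen, Tanaka, Pereira.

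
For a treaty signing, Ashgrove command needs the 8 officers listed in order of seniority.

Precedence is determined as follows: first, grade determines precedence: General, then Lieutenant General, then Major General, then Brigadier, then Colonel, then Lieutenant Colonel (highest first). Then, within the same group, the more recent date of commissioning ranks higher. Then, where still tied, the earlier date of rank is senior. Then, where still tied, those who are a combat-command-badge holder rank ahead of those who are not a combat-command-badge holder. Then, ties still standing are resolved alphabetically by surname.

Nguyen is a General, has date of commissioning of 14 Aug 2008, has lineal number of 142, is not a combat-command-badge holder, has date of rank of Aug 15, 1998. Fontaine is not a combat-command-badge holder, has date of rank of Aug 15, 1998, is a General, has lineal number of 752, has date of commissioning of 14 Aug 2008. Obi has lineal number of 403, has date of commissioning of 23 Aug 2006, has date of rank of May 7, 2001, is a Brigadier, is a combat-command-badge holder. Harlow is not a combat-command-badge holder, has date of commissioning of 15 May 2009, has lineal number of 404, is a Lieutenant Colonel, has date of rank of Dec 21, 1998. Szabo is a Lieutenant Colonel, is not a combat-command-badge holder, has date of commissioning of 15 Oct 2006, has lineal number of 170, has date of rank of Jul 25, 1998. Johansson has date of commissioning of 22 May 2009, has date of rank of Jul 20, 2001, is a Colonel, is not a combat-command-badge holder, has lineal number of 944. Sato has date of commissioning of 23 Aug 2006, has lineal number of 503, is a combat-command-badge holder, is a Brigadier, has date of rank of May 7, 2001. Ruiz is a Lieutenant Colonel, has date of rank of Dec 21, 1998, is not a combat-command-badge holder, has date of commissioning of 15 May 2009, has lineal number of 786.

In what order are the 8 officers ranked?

By grade: Fontaine and Nguyen (General); then Obi and Sato (Brigadier); then Johansson (Colonel); then Harlow, Ruiz and Szabo (Lieutenant Colonel).
Fontaine and Nguyen both have date of commissioning 14 Aug 2008, so the next rule applies.
Fontaine and Nguyen both have date of rank Aug 15, 1998, so the next rule applies.
Fontaine and Nguyen are each not a combat-command-badge holder, so the next rule applies.
Among Fontaine and Nguyen, alphabetically by surname: Fontaine before Nguyen.
Obi and Sato both have date of commissioning 23 Aug 2006, so the next rule applies.
Obi and Sato both have date of rank May 7, 2001, so the next rule applies.
Obi and Sato are each a combat-command-badge holder, so the next rule applies.
Among Obi and Sato, alphabetically by surname: Obi before Sato.
Among Harlow, Ruiz and Szabo, by date of commissioning (later first): Harlow and Ruiz (15 May 2009) before Szabo (15 Oct 2006).
Harlow and Ruiz both have date of rank Dec 21, 1998, so the next rule applies.
Harlow and Ruiz are each not a combat-command-badge holder, so the next rule applies.
Among Harlow and Ruiz, alphabetically by surname: Harlow before Ruiz.
Full order: Fontaine, Nguyen, Obi, Sato, Johansson, Harlow, Ruiz, Szabo.

Fontaine, Nguyen, Obi, Sato, Johansson, Harlow, Ruiz, Szabo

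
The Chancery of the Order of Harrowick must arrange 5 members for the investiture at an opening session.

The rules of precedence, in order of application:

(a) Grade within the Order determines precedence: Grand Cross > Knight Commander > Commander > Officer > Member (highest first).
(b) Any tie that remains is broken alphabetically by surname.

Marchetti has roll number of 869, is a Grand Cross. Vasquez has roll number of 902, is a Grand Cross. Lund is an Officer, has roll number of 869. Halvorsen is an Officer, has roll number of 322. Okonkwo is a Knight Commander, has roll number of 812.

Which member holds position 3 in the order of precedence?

Okonkwo

By grade within the Order: Marchetti and Vasquez (Grand Cross); then Okonkwo (Knight Commander); then Halvorsen and Lund (Officer).
Among Marchetti and Vasquez, alphabetically by surname: Marchetti before Vasquez.
Among Halvorsen and Lund, alphabetically by surname: Halvorsen before Lund.
Order: Marchetti, Vasquez, Okonkwo, Halvorsen, Lund.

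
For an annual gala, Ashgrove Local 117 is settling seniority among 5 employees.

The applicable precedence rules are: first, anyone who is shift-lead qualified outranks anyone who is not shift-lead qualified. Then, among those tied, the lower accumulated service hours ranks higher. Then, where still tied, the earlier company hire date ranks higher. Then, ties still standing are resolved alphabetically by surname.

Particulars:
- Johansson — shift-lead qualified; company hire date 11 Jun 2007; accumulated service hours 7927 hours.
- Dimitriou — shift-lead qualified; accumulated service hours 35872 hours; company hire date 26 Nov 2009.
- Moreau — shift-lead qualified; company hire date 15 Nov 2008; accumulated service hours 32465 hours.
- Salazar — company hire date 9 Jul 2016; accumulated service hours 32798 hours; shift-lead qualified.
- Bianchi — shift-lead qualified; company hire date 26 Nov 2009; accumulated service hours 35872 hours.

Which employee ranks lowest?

By the first rule: Johansson, Moreau, Salazar, Bianchi and Dimitriou (each shift-lead qualified).
Among Johansson, Moreau, Salazar, Bianchi and Dimitriou, by accumulated service hours (lower first): Johansson (7927 hours) before Moreau (32465 hours) before Salazar (32798 hours) before Bianchi and Dimitriou (35872 hours).
Bianchi and Dimitriou both have company hire date 26 Nov 2009, so the next rule applies.
Among Bianchi and Dimitriou, alphabetically by surname: Bianchi before Dimitriou.
Order: Johansson, Moreau, Salazar, Bianchi, Dimitriou.

Dimitriou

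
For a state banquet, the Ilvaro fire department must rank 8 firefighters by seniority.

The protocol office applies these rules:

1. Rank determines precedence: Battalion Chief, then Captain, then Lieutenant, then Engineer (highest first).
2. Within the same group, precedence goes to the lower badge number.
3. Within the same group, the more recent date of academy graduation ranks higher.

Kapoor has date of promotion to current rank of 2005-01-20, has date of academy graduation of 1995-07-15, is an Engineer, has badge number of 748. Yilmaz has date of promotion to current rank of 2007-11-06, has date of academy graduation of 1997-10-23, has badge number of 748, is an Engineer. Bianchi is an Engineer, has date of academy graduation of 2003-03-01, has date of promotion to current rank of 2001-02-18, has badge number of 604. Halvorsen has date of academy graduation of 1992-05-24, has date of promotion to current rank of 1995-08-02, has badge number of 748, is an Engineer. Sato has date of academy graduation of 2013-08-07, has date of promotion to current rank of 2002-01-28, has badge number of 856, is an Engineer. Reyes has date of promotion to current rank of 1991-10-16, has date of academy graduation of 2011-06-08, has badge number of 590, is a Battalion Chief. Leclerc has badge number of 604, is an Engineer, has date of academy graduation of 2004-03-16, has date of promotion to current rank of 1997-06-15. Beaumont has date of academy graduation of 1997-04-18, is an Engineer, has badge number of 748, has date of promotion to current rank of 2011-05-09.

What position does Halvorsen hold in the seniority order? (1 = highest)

By rank: Reyes (Battalion Chief); then Leclerc, Bianchi, Yilmaz, Beaumont, Kapoor, Halvorsen and Sato (Engineer).
Among Leclerc, Bianchi, Yilmaz, Beaumont, Kapoor, Halvorsen and Sato, by badge number (lower first): Leclerc and Bianchi (604) before Yilmaz, Beaumont, Kapoor and Halvorsen (748) before Sato (856).
Among Leclerc and Bianchi, by date of academy graduation (later first): Leclerc (2004-03-16) before Bianchi (2003-03-01).
Among Yilmaz, Beaumont, Kapoor and Halvorsen, by date of academy graduation (later first): Yilmaz (1997-10-23) before Beaumont (1997-04-18) before Kapoor (1995-07-15) before Halvorsen (1992-05-24).
Order: Reyes, Leclerc, Bianchi, Yilmaz, Beaumont, Kapoor, Halvorsen, Sato. So position 7.

7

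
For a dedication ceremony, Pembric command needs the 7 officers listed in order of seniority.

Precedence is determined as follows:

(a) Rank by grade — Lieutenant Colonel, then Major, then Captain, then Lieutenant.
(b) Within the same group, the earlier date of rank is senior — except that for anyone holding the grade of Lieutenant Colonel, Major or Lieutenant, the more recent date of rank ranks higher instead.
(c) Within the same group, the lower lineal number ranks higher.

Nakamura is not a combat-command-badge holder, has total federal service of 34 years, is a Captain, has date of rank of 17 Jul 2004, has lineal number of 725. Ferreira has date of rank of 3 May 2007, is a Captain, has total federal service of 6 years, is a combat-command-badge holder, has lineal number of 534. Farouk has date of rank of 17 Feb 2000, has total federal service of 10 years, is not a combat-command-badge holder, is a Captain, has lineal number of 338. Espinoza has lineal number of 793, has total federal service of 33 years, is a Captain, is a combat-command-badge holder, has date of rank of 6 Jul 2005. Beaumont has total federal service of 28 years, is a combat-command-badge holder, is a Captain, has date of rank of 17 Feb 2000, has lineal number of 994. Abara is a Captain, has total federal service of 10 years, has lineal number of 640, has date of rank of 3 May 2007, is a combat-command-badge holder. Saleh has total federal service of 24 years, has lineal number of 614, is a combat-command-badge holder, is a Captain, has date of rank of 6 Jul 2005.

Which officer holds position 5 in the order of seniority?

Espinoza

By grade: Farouk, Beaumont, Nakamura, Saleh, Espinoza, Ferreira and Abara (Captain).
Among Farouk, Beaumont, Nakamura, Saleh, Espinoza, Ferreira and Abara, by date of rank (earlier first): Farouk and Beaumont (17 Feb 2000) before Nakamura (17 Jul 2004) before Saleh and Espinoza (6 Jul 2005) before Ferreira and Abara (3 May 2007).
Among Farouk and Beaumont, by lineal number (lower first): Farouk (338) before Beaumont (994).
Among Saleh and Espinoza, by lineal number (lower first): Saleh (614) before Espinoza (793).
Among Ferreira and Abara, by lineal number (lower first): Ferreira (534) before Abara (640).
Order: Farouk, Beaumont, Nakamura, Saleh, Espinoza, Ferreira, Abara.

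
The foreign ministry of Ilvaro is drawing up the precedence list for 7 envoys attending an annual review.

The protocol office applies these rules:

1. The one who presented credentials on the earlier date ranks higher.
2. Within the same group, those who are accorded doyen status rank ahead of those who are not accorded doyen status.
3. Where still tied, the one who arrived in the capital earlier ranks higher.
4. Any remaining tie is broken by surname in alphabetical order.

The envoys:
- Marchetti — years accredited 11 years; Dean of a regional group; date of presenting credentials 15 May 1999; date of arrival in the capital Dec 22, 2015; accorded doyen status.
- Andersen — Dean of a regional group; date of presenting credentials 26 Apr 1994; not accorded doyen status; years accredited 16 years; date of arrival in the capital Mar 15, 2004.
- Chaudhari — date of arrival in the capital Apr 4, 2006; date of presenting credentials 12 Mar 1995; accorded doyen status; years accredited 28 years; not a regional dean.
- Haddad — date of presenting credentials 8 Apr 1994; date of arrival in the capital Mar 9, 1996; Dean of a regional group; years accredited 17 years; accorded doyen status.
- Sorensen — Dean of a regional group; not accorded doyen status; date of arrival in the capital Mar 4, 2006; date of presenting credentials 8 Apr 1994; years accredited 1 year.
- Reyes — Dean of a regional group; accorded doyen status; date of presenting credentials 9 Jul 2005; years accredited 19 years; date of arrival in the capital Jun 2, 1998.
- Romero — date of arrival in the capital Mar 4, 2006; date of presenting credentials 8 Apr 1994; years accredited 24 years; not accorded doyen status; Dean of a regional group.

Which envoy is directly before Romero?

By date of presenting credentials (earlier first): Haddad, Romero and Sorensen (each 8 Apr 1994); then Andersen (26 Apr 1994); then Chaudhari (12 Mar 1995); then Marchetti (15 May 1999); then Reyes (9 Jul 2005).
Among Haddad, Romero and Sorensen, accorded doyen status before not accorded doyen status: Haddad (accorded doyen status) before Romero and Sorensen (not accorded doyen status).
Romero and Sorensen both have date of arrival in the capital Mar 4, 2006, so the next rule applies.
Among Romero and Sorensen, alphabetically by surname: Romero before Sorensen.
Order: Haddad, Romero, Sorensen, Andersen, Chaudhari, Marchetti, Reyes.

Haddad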